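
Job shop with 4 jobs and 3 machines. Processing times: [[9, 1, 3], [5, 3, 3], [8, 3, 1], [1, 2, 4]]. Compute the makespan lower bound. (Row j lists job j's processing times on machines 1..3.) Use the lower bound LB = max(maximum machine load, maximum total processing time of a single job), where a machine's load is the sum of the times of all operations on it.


Machine loads:
  Machine 1: 9 + 5 + 8 + 1 = 23
  Machine 2: 1 + 3 + 3 + 2 = 9
  Machine 3: 3 + 3 + 1 + 4 = 11
Max machine load = 23
Job totals:
  Job 1: 13
  Job 2: 11
  Job 3: 12
  Job 4: 7
Max job total = 13
Lower bound = max(23, 13) = 23

23


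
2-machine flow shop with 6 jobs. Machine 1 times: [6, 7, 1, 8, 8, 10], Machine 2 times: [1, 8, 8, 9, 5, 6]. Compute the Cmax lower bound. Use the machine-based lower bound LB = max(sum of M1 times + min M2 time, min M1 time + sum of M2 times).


LB1 = sum(M1 times) + min(M2 times) = 40 + 1 = 41
LB2 = min(M1 times) + sum(M2 times) = 1 + 37 = 38
Lower bound = max(LB1, LB2) = max(41, 38) = 41

41


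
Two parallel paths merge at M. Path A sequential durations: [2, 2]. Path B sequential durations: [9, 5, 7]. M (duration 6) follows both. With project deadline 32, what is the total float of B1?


Forward pass: ES(B1) = sum of predecessors on chain B = 0
EF = ES + duration = 0 + 9 = 9
Backward pass: LF(M) = deadline = 32; LS(M) = 32 - 6 = 26
LF(B1) = LS(M) - sum(successors on chain B) = 26 - 12 = 14
LS = LF - duration = 14 - 9 = 5
Total float = LS - ES = 5 - 0 = 5

5


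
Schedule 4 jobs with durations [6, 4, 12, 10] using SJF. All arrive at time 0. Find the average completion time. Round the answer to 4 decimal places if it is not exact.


SJF order (ascending): [4, 6, 10, 12]
Completion times:
  Job 1: burst=4, C=4
  Job 2: burst=6, C=10
  Job 3: burst=10, C=20
  Job 4: burst=12, C=32
Average completion = 66/4 = 16.5

16.5


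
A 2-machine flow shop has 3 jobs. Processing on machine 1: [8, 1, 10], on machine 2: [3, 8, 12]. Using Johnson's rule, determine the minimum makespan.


Apply Johnson's rule:
  Group 1 (a <= b): [(2, 1, 8), (3, 10, 12)]
  Group 2 (a > b): [(1, 8, 3)]
Optimal job order: [2, 3, 1]
Schedule:
  Job 2: M1 done at 1, M2 done at 9
  Job 3: M1 done at 11, M2 done at 23
  Job 1: M1 done at 19, M2 done at 26
Makespan = 26

26


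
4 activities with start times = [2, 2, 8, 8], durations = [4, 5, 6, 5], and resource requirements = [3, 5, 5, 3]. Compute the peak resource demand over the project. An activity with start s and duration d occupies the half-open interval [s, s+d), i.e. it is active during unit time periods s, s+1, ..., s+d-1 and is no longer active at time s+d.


Each activity i is active on [start_i, start_i + duration_i).
Compute total resource usage per time slot:
  t=0: active resources = [], total = 0
  t=1: active resources = [], total = 0
  t=2: active resources = [3, 5], total = 8
  t=3: active resources = [3, 5], total = 8
  t=4: active resources = [3, 5], total = 8
  t=5: active resources = [3, 5], total = 8
  t=6: active resources = [5], total = 5
  t=7: active resources = [], total = 0
  t=8: active resources = [5, 3], total = 8
  t=9: active resources = [5, 3], total = 8
  t=10: active resources = [5, 3], total = 8
  t=11: active resources = [5, 3], total = 8
  t=12: active resources = [5, 3], total = 8
  t=13: active resources = [5], total = 5
Peak resource demand = 8

8


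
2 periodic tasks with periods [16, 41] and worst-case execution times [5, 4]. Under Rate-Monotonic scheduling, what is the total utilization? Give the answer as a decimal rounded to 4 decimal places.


Compute individual utilizations (exact fractions):
  Task 1: C/T = 5/16 (approx. 0.3125)
  Task 2: C/T = 4/41 (approx. 0.0976)
Total utilization U = 5/16 + 4/41 = 269/656
Rounded to 4 decimal places: U = 0.4101
RM (Liu & Layland) bound for 2 tasks = 0.828427; compare with U = 269/656 (approx. 0.410061)
U <= bound, so schedulable by RM sufficient condition.

0.4101


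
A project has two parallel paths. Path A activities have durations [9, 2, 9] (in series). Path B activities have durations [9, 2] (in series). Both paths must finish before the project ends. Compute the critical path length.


Path A total = 9 + 2 + 9 = 20
Path B total = 9 + 2 = 11
Critical path = longest path = max(20, 11) = 20

20


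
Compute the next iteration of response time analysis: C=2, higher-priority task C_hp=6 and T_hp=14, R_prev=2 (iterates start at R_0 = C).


R_next = C + ceil(R_prev / T_hp) * C_hp
ceil(2 / 14) = ceil(0.1429) = 1
Interference = 1 * 6 = 6
R_next = 2 + 6 = 8

8


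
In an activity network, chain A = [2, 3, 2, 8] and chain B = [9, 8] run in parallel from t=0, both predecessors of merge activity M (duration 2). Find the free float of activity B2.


ES(B2) = sum of predecessors on chain B = 9
EF(B2) = ES + duration = 9 + 8 = 17
Successor of B2 is M. ES(M) = max(sum(A), sum(B)) = max(15, 17) = 17
Free float = ES(successor) - EF(current) = 17 - 17 = 0

0


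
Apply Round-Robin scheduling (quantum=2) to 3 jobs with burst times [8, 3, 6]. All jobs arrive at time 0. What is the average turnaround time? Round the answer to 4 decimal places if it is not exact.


Time quantum = 2
Execution trace:
  J1 runs 2 units, time = 2
  J2 runs 2 units, time = 4
  J3 runs 2 units, time = 6
  J1 runs 2 units, time = 8
  J2 runs 1 units, time = 9
  J3 runs 2 units, time = 11
  J1 runs 2 units, time = 13
  J3 runs 2 units, time = 15
  J1 runs 2 units, time = 17
Finish times: [17, 9, 15]
Average turnaround = 41/3 = 13.6667

13.6667


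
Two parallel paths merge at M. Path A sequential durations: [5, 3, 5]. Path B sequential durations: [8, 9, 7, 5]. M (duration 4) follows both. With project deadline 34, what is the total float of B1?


Forward pass: ES(B1) = sum of predecessors on chain B = 0
EF = ES + duration = 0 + 8 = 8
Backward pass: LF(M) = deadline = 34; LS(M) = 34 - 4 = 30
LF(B1) = LS(M) - sum(successors on chain B) = 30 - 21 = 9
LS = LF - duration = 9 - 8 = 1
Total float = LS - ES = 1 - 0 = 1

1


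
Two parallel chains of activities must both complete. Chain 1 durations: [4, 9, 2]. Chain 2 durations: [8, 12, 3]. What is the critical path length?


Path A total = 4 + 9 + 2 = 15
Path B total = 8 + 12 + 3 = 23
Critical path = longest path = max(15, 23) = 23

23


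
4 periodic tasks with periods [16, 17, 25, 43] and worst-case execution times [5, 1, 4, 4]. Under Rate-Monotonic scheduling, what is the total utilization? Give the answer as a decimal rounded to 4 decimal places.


Compute individual utilizations (exact fractions):
  Task 1: C/T = 5/16 (approx. 0.3125)
  Task 2: C/T = 1/17 (approx. 0.0588)
  Task 3: C/T = 4/25 (approx. 0.16)
  Task 4: C/T = 4/43 (approx. 0.093)
Total utilization U = 5/16 + 1/17 + 4/25 + 4/43 = 182559/292400
Rounded to 4 decimal places: U = 0.6243
RM (Liu & Layland) bound for 4 tasks = 0.756828; compare with U = 182559/292400 (approx. 0.624347)
U <= bound, so schedulable by RM sufficient condition.

0.6243


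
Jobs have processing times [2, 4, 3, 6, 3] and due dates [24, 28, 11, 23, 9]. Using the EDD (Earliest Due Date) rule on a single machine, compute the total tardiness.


Sort by due date (EDD order): [(3, 9), (3, 11), (6, 23), (2, 24), (4, 28)]
Compute completion times and tardiness:
  Job 1: p=3, d=9, C=3, tardiness=max(0,3-9)=0
  Job 2: p=3, d=11, C=6, tardiness=max(0,6-11)=0
  Job 3: p=6, d=23, C=12, tardiness=max(0,12-23)=0
  Job 4: p=2, d=24, C=14, tardiness=max(0,14-24)=0
  Job 5: p=4, d=28, C=18, tardiness=max(0,18-28)=0
Total tardiness = 0

0


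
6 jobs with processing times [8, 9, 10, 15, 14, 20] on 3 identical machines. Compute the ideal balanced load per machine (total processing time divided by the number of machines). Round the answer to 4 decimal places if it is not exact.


Total processing time = 8 + 9 + 10 + 15 + 14 + 20 = 76
Number of machines = 3
Ideal balanced load = 76 / 3 = 25.3333

25.3333


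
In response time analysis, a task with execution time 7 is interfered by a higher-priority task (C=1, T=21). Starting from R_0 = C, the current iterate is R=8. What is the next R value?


R_next = C + ceil(R_prev / T_hp) * C_hp
ceil(8 / 21) = ceil(0.381) = 1
Interference = 1 * 1 = 1
R_next = 7 + 1 = 8
R_next = R_prev, so the iteration has converged (response time = 8).

8


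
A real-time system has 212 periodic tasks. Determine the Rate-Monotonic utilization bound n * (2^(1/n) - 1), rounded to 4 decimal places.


Compute 2^(1/212) = 1.0032749130
Subtract 1: 1.0032749130 - 1 = 0.0032749130
Multiply by n: 212 * 0.0032749130 = 0.6942815560
Round to 4 dp: 0.6943

0.6943


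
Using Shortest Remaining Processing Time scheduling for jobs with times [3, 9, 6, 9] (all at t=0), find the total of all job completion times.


Since all jobs arrive at t=0, SRPT equals SPT ordering.
SPT order: [3, 6, 9, 9]
Completion times:
  Job 1: p=3, C=3
  Job 2: p=6, C=9
  Job 3: p=9, C=18
  Job 4: p=9, C=27
Total completion time = 3 + 9 + 18 + 27 = 57

57


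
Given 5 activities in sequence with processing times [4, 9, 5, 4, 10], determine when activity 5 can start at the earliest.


Activity 5 starts after activities 1 through 4 complete.
Predecessor durations: [4, 9, 5, 4]
ES = 4 + 9 + 5 + 4 = 22

22


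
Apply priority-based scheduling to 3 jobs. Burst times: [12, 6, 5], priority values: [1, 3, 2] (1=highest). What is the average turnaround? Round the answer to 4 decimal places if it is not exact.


Sort by priority (ascending = highest first):
Order: [(1, 12), (2, 5), (3, 6)]
Completion times:
  Priority 1, burst=12, C=12
  Priority 2, burst=5, C=17
  Priority 3, burst=6, C=23
Average turnaround = 52/3 = 17.3333

17.3333


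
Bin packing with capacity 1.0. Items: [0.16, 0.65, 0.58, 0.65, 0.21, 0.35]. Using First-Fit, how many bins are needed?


Place items sequentially using First-Fit:
  Item 0.16 -> new Bin 1
  Item 0.65 -> Bin 1 (now 0.81)
  Item 0.58 -> new Bin 2
  Item 0.65 -> new Bin 3
  Item 0.21 -> Bin 2 (now 0.79)
  Item 0.35 -> Bin 3 (now 1.0)
Total bins used = 3

3


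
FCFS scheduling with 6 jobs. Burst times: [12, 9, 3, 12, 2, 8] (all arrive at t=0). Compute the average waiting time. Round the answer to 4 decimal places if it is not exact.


FCFS order (as given): [12, 9, 3, 12, 2, 8]
Waiting times:
  Job 1: wait = 0
  Job 2: wait = 12
  Job 3: wait = 21
  Job 4: wait = 24
  Job 5: wait = 36
  Job 6: wait = 38
Sum of waiting times = 131
Average waiting time = 131/6 = 21.8333

21.8333


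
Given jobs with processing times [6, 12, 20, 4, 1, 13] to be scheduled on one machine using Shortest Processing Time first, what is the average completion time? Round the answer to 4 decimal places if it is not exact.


Sort jobs by processing time (SPT order): [1, 4, 6, 12, 13, 20]
Compute completion times sequentially:
  Job 1: processing = 1, completes at 1
  Job 2: processing = 4, completes at 5
  Job 3: processing = 6, completes at 11
  Job 4: processing = 12, completes at 23
  Job 5: processing = 13, completes at 36
  Job 6: processing = 20, completes at 56
Sum of completion times = 132
Average completion time = 132/6 = 22.0

22.0


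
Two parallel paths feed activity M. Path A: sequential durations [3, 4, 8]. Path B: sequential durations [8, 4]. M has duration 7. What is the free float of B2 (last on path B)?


ES(B2) = sum of predecessors on chain B = 8
EF(B2) = ES + duration = 8 + 4 = 12
Successor of B2 is M. ES(M) = max(sum(A), sum(B)) = max(15, 12) = 15
Free float = ES(successor) - EF(current) = 15 - 12 = 3

3


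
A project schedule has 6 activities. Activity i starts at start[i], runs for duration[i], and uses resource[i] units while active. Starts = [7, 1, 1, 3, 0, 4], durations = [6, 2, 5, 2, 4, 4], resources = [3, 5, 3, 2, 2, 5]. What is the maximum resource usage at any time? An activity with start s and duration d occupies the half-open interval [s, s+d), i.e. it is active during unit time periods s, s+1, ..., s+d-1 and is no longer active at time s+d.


Each activity i is active on [start_i, start_i + duration_i).
Compute total resource usage per time slot:
  t=0: active resources = [2], total = 2
  t=1: active resources = [5, 3, 2], total = 10
  t=2: active resources = [5, 3, 2], total = 10
  t=3: active resources = [3, 2, 2], total = 7
  t=4: active resources = [3, 2, 5], total = 10
  t=5: active resources = [3, 5], total = 8
  t=6: active resources = [5], total = 5
  t=7: active resources = [3, 5], total = 8
  t=8: active resources = [3], total = 3
  t=9: active resources = [3], total = 3
  t=10: active resources = [3], total = 3
  t=11: active resources = [3], total = 3
  t=12: active resources = [3], total = 3
Peak resource demand = 10

10


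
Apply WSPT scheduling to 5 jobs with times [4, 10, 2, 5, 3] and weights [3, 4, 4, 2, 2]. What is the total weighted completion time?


Compute p/w ratios and sort ascending (WSPT): [(2, 4), (4, 3), (3, 2), (10, 4), (5, 2)]
Compute weighted completion times:
  Job (p=2,w=4): C=2, w*C=4*2=8
  Job (p=4,w=3): C=6, w*C=3*6=18
  Job (p=3,w=2): C=9, w*C=2*9=18
  Job (p=10,w=4): C=19, w*C=4*19=76
  Job (p=5,w=2): C=24, w*C=2*24=48
Total weighted completion time = 168

168


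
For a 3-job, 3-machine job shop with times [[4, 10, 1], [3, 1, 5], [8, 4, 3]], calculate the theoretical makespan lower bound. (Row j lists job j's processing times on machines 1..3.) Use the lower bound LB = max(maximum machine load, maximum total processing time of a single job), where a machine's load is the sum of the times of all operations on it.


Machine loads:
  Machine 1: 4 + 3 + 8 = 15
  Machine 2: 10 + 1 + 4 = 15
  Machine 3: 1 + 5 + 3 = 9
Max machine load = 15
Job totals:
  Job 1: 15
  Job 2: 9
  Job 3: 15
Max job total = 15
Lower bound = max(15, 15) = 15

15


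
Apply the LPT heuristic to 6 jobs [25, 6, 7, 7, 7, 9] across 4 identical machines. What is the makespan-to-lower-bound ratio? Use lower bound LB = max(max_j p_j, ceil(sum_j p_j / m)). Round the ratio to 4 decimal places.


LPT order: [25, 9, 7, 7, 7, 6]
Machine loads after assignment: [25, 9, 14, 13]
LPT makespan = 25
Lower bound = max(max_job, ceil(total/4)) = max(25, 16) = 25
Ratio = 25 / 25 = 1.0

1.0


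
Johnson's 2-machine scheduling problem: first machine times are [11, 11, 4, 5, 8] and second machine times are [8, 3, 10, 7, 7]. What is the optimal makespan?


Apply Johnson's rule:
  Group 1 (a <= b): [(3, 4, 10), (4, 5, 7)]
  Group 2 (a > b): [(1, 11, 8), (5, 8, 7), (2, 11, 3)]
Optimal job order: [3, 4, 1, 5, 2]
Schedule:
  Job 3: M1 done at 4, M2 done at 14
  Job 4: M1 done at 9, M2 done at 21
  Job 1: M1 done at 20, M2 done at 29
  Job 5: M1 done at 28, M2 done at 36
  Job 2: M1 done at 39, M2 done at 42
Makespan = 42

42


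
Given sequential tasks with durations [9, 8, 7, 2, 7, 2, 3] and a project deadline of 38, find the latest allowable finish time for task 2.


LF(activity 2) = deadline - sum of successor durations
Successors: activities 3 through 7 with durations [7, 2, 7, 2, 3]
Sum of successor durations = 21
LF = 38 - 21 = 17

17


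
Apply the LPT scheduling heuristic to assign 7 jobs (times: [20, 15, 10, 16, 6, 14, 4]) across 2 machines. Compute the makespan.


Sort jobs in decreasing order (LPT): [20, 16, 15, 14, 10, 6, 4]
Assign each job to the least loaded machine:
  Machine 1: jobs [20, 14, 6, 4], load = 44
  Machine 2: jobs [16, 15, 10], load = 41
Makespan = max load = 44

44


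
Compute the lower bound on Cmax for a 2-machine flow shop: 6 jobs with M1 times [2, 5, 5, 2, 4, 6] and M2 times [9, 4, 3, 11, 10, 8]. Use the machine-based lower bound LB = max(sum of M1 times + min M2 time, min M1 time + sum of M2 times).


LB1 = sum(M1 times) + min(M2 times) = 24 + 3 = 27
LB2 = min(M1 times) + sum(M2 times) = 2 + 45 = 47
Lower bound = max(LB1, LB2) = max(27, 47) = 47

47


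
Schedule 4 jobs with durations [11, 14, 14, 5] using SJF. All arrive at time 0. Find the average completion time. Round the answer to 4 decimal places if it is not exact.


SJF order (ascending): [5, 11, 14, 14]
Completion times:
  Job 1: burst=5, C=5
  Job 2: burst=11, C=16
  Job 3: burst=14, C=30
  Job 4: burst=14, C=44
Average completion = 95/4 = 23.75

23.75


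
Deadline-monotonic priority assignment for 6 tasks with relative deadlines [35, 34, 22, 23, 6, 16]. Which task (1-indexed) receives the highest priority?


Sort tasks by relative deadline (ascending):
  Task 5: deadline = 6
  Task 6: deadline = 16
  Task 3: deadline = 22
  Task 4: deadline = 23
  Task 2: deadline = 34
  Task 1: deadline = 35
Priority order (highest first): [5, 6, 3, 4, 2, 1]
Highest priority task = 5

5


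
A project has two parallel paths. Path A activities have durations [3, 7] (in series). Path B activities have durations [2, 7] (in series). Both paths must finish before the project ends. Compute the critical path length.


Path A total = 3 + 7 = 10
Path B total = 2 + 7 = 9
Critical path = longest path = max(10, 9) = 10

10


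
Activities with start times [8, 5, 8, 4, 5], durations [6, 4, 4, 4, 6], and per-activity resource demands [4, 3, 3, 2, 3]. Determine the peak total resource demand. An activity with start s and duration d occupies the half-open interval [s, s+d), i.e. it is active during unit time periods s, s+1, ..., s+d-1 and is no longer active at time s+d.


Each activity i is active on [start_i, start_i + duration_i).
Compute total resource usage per time slot:
  t=0: active resources = [], total = 0
  t=1: active resources = [], total = 0
  t=2: active resources = [], total = 0
  t=3: active resources = [], total = 0
  t=4: active resources = [2], total = 2
  t=5: active resources = [3, 2, 3], total = 8
  t=6: active resources = [3, 2, 3], total = 8
  t=7: active resources = [3, 2, 3], total = 8
  t=8: active resources = [4, 3, 3, 3], total = 13
  t=9: active resources = [4, 3, 3], total = 10
  t=10: active resources = [4, 3, 3], total = 10
  t=11: active resources = [4, 3], total = 7
  t=12: active resources = [4], total = 4
  t=13: active resources = [4], total = 4
Peak resource demand = 13

13


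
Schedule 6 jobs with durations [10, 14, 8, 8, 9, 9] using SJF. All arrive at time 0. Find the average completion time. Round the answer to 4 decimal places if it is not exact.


SJF order (ascending): [8, 8, 9, 9, 10, 14]
Completion times:
  Job 1: burst=8, C=8
  Job 2: burst=8, C=16
  Job 3: burst=9, C=25
  Job 4: burst=9, C=34
  Job 5: burst=10, C=44
  Job 6: burst=14, C=58
Average completion = 185/6 = 30.8333

30.8333


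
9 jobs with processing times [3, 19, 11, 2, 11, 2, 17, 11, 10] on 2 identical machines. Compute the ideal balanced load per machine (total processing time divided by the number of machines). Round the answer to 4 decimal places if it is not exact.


Total processing time = 3 + 19 + 11 + 2 + 11 + 2 + 17 + 11 + 10 = 86
Number of machines = 2
Ideal balanced load = 86 / 2 = 43.0

43.0


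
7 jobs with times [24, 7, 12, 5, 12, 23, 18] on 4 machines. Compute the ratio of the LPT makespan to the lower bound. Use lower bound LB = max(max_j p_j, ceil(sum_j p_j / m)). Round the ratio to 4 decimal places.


LPT order: [24, 23, 18, 12, 12, 7, 5]
Machine loads after assignment: [24, 28, 25, 24]
LPT makespan = 28
Lower bound = max(max_job, ceil(total/4)) = max(24, 26) = 26
Ratio = 28 / 26 = 1.0769

1.0769


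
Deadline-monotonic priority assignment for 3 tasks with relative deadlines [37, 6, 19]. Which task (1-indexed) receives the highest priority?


Sort tasks by relative deadline (ascending):
  Task 2: deadline = 6
  Task 3: deadline = 19
  Task 1: deadline = 37
Priority order (highest first): [2, 3, 1]
Highest priority task = 2

2


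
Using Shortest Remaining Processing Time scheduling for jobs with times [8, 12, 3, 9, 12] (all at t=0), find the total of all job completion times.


Since all jobs arrive at t=0, SRPT equals SPT ordering.
SPT order: [3, 8, 9, 12, 12]
Completion times:
  Job 1: p=3, C=3
  Job 2: p=8, C=11
  Job 3: p=9, C=20
  Job 4: p=12, C=32
  Job 5: p=12, C=44
Total completion time = 3 + 11 + 20 + 32 + 44 = 110

110


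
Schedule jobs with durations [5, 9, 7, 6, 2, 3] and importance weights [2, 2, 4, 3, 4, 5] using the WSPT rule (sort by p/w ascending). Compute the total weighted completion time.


Compute p/w ratios and sort ascending (WSPT): [(2, 4), (3, 5), (7, 4), (6, 3), (5, 2), (9, 2)]
Compute weighted completion times:
  Job (p=2,w=4): C=2, w*C=4*2=8
  Job (p=3,w=5): C=5, w*C=5*5=25
  Job (p=7,w=4): C=12, w*C=4*12=48
  Job (p=6,w=3): C=18, w*C=3*18=54
  Job (p=5,w=2): C=23, w*C=2*23=46
  Job (p=9,w=2): C=32, w*C=2*32=64
Total weighted completion time = 245

245


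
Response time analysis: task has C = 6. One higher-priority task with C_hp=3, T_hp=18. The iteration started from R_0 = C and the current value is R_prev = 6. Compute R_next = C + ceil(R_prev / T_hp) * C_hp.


R_next = C + ceil(R_prev / T_hp) * C_hp
ceil(6 / 18) = ceil(0.3333) = 1
Interference = 1 * 3 = 3
R_next = 6 + 3 = 9

9


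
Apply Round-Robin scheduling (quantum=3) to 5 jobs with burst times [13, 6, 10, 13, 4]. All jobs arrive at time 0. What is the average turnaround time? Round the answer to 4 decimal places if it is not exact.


Time quantum = 3
Execution trace:
  J1 runs 3 units, time = 3
  J2 runs 3 units, time = 6
  J3 runs 3 units, time = 9
  J4 runs 3 units, time = 12
  J5 runs 3 units, time = 15
  J1 runs 3 units, time = 18
  J2 runs 3 units, time = 21
  J3 runs 3 units, time = 24
  J4 runs 3 units, time = 27
  J5 runs 1 units, time = 28
  J1 runs 3 units, time = 31
  J3 runs 3 units, time = 34
  J4 runs 3 units, time = 37
  J1 runs 3 units, time = 40
  J3 runs 1 units, time = 41
  J4 runs 3 units, time = 44
  J1 runs 1 units, time = 45
  J4 runs 1 units, time = 46
Finish times: [45, 21, 41, 46, 28]
Average turnaround = 181/5 = 36.2

36.2


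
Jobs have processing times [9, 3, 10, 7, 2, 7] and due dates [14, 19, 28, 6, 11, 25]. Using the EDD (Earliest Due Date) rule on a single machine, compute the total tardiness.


Sort by due date (EDD order): [(7, 6), (2, 11), (9, 14), (3, 19), (7, 25), (10, 28)]
Compute completion times and tardiness:
  Job 1: p=7, d=6, C=7, tardiness=max(0,7-6)=1
  Job 2: p=2, d=11, C=9, tardiness=max(0,9-11)=0
  Job 3: p=9, d=14, C=18, tardiness=max(0,18-14)=4
  Job 4: p=3, d=19, C=21, tardiness=max(0,21-19)=2
  Job 5: p=7, d=25, C=28, tardiness=max(0,28-25)=3
  Job 6: p=10, d=28, C=38, tardiness=max(0,38-28)=10
Total tardiness = 20

20


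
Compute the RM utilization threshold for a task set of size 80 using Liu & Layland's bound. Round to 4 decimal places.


Compute 2^(1/80) = 1.0087019838
Subtract 1: 1.0087019838 - 1 = 0.0087019838
Multiply by n: 80 * 0.0087019838 = 0.6961587040
Round to 4 dp: 0.6962

0.6962


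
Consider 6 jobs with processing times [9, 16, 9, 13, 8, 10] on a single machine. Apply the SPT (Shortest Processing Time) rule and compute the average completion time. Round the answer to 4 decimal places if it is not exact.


Sort jobs by processing time (SPT order): [8, 9, 9, 10, 13, 16]
Compute completion times sequentially:
  Job 1: processing = 8, completes at 8
  Job 2: processing = 9, completes at 17
  Job 3: processing = 9, completes at 26
  Job 4: processing = 10, completes at 36
  Job 5: processing = 13, completes at 49
  Job 6: processing = 16, completes at 65
Sum of completion times = 201
Average completion time = 201/6 = 33.5

33.5


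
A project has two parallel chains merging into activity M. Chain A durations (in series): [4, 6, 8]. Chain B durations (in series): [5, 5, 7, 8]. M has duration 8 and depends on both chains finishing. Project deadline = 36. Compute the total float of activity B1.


Forward pass: ES(B1) = sum of predecessors on chain B = 0
EF = ES + duration = 0 + 5 = 5
Backward pass: LF(M) = deadline = 36; LS(M) = 36 - 8 = 28
LF(B1) = LS(M) - sum(successors on chain B) = 28 - 20 = 8
LS = LF - duration = 8 - 5 = 3
Total float = LS - ES = 3 - 0 = 3

3


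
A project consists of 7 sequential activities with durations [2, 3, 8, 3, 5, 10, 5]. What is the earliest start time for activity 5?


Activity 5 starts after activities 1 through 4 complete.
Predecessor durations: [2, 3, 8, 3]
ES = 2 + 3 + 8 + 3 = 16

16


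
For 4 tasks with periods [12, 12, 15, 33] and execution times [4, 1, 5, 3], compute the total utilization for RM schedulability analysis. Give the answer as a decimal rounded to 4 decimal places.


Compute individual utilizations (exact fractions):
  Task 1: C/T = 4/12 = 1/3 (approx. 0.3333)
  Task 2: C/T = 1/12 (approx. 0.0833)
  Task 3: C/T = 5/15 = 1/3 (approx. 0.3333)
  Task 4: C/T = 3/33 = 1/11 (approx. 0.0909)
Total utilization U = 1/3 + 1/12 + 1/3 + 1/11 = 37/44
Rounded to 4 decimal places: U = 0.8409
RM (Liu & Layland) bound for 4 tasks = 0.756828; compare with U = 37/44 (approx. 0.840909)
bound < U <= 1, so the RM sufficient condition is not met (inconclusive; an exact test such as response-time analysis is needed).

0.8409


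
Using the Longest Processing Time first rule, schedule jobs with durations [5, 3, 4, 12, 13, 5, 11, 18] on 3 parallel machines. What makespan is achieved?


Sort jobs in decreasing order (LPT): [18, 13, 12, 11, 5, 5, 4, 3]
Assign each job to the least loaded machine:
  Machine 1: jobs [18, 5], load = 23
  Machine 2: jobs [13, 5, 4, 3], load = 25
  Machine 3: jobs [12, 11], load = 23
Makespan = max load = 25

25


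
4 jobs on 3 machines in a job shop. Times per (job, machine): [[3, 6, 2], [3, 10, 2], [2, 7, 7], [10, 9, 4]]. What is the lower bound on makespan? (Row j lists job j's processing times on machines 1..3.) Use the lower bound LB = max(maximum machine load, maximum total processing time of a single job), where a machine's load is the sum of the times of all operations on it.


Machine loads:
  Machine 1: 3 + 3 + 2 + 10 = 18
  Machine 2: 6 + 10 + 7 + 9 = 32
  Machine 3: 2 + 2 + 7 + 4 = 15
Max machine load = 32
Job totals:
  Job 1: 11
  Job 2: 15
  Job 3: 16
  Job 4: 23
Max job total = 23
Lower bound = max(32, 23) = 32

32


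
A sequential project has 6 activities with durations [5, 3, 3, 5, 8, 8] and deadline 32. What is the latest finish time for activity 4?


LF(activity 4) = deadline - sum of successor durations
Successors: activities 5 through 6 with durations [8, 8]
Sum of successor durations = 16
LF = 32 - 16 = 16

16


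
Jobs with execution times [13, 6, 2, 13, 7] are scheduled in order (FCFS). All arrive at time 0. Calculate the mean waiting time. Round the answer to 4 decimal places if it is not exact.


FCFS order (as given): [13, 6, 2, 13, 7]
Waiting times:
  Job 1: wait = 0
  Job 2: wait = 13
  Job 3: wait = 19
  Job 4: wait = 21
  Job 5: wait = 34
Sum of waiting times = 87
Average waiting time = 87/5 = 17.4

17.4


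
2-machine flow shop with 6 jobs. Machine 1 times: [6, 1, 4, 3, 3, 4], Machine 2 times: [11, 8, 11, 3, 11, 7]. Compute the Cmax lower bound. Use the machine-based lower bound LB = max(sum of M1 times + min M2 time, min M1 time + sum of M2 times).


LB1 = sum(M1 times) + min(M2 times) = 21 + 3 = 24
LB2 = min(M1 times) + sum(M2 times) = 1 + 51 = 52
Lower bound = max(LB1, LB2) = max(24, 52) = 52

52


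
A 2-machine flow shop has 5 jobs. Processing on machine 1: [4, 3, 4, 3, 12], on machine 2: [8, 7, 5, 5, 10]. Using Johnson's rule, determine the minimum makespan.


Apply Johnson's rule:
  Group 1 (a <= b): [(2, 3, 7), (4, 3, 5), (1, 4, 8), (3, 4, 5)]
  Group 2 (a > b): [(5, 12, 10)]
Optimal job order: [2, 4, 1, 3, 5]
Schedule:
  Job 2: M1 done at 3, M2 done at 10
  Job 4: M1 done at 6, M2 done at 15
  Job 1: M1 done at 10, M2 done at 23
  Job 3: M1 done at 14, M2 done at 28
  Job 5: M1 done at 26, M2 done at 38
Makespan = 38

38


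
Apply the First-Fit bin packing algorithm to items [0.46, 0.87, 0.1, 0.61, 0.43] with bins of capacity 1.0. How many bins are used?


Place items sequentially using First-Fit:
  Item 0.46 -> new Bin 1
  Item 0.87 -> new Bin 2
  Item 0.1 -> Bin 1 (now 0.56)
  Item 0.61 -> new Bin 3
  Item 0.43 -> Bin 1 (now 0.99)
Total bins used = 3

3


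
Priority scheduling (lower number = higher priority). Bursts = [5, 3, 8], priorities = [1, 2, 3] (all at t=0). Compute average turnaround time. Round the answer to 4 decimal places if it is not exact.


Sort by priority (ascending = highest first):
Order: [(1, 5), (2, 3), (3, 8)]
Completion times:
  Priority 1, burst=5, C=5
  Priority 2, burst=3, C=8
  Priority 3, burst=8, C=16
Average turnaround = 29/3 = 9.6667

9.6667


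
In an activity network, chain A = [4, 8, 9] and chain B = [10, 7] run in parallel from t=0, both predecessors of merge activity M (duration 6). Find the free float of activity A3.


ES(A3) = sum of predecessors on chain A = 12
EF(A3) = ES + duration = 12 + 9 = 21
Successor of A3 is M. ES(M) = max(sum(A), sum(B)) = max(21, 17) = 21
Free float = ES(successor) - EF(current) = 21 - 21 = 0

0


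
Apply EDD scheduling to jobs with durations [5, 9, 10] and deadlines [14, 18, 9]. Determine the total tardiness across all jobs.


Sort by due date (EDD order): [(10, 9), (5, 14), (9, 18)]
Compute completion times and tardiness:
  Job 1: p=10, d=9, C=10, tardiness=max(0,10-9)=1
  Job 2: p=5, d=14, C=15, tardiness=max(0,15-14)=1
  Job 3: p=9, d=18, C=24, tardiness=max(0,24-18)=6
Total tardiness = 8

8


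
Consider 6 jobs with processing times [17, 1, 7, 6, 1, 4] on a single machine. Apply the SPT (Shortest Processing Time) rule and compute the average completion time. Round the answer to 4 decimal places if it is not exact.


Sort jobs by processing time (SPT order): [1, 1, 4, 6, 7, 17]
Compute completion times sequentially:
  Job 1: processing = 1, completes at 1
  Job 2: processing = 1, completes at 2
  Job 3: processing = 4, completes at 6
  Job 4: processing = 6, completes at 12
  Job 5: processing = 7, completes at 19
  Job 6: processing = 17, completes at 36
Sum of completion times = 76
Average completion time = 76/6 = 12.6667

12.6667


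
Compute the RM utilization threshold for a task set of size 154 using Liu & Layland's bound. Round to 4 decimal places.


Compute 2^(1/154) = 1.0045111002
Subtract 1: 1.0045111002 - 1 = 0.0045111002
Multiply by n: 154 * 0.0045111002 = 0.6947094308
Round to 4 dp: 0.6947

0.6947


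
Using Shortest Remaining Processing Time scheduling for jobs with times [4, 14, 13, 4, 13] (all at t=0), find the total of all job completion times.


Since all jobs arrive at t=0, SRPT equals SPT ordering.
SPT order: [4, 4, 13, 13, 14]
Completion times:
  Job 1: p=4, C=4
  Job 2: p=4, C=8
  Job 3: p=13, C=21
  Job 4: p=13, C=34
  Job 5: p=14, C=48
Total completion time = 4 + 8 + 21 + 34 + 48 = 115

115


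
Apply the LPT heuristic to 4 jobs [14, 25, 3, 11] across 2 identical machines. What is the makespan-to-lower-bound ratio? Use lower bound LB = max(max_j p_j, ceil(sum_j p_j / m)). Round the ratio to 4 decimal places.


LPT order: [25, 14, 11, 3]
Machine loads after assignment: [28, 25]
LPT makespan = 28
Lower bound = max(max_job, ceil(total/2)) = max(25, 27) = 27
Ratio = 28 / 27 = 1.037

1.037


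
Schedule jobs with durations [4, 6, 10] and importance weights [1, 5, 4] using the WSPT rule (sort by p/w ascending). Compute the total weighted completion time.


Compute p/w ratios and sort ascending (WSPT): [(6, 5), (10, 4), (4, 1)]
Compute weighted completion times:
  Job (p=6,w=5): C=6, w*C=5*6=30
  Job (p=10,w=4): C=16, w*C=4*16=64
  Job (p=4,w=1): C=20, w*C=1*20=20
Total weighted completion time = 114

114


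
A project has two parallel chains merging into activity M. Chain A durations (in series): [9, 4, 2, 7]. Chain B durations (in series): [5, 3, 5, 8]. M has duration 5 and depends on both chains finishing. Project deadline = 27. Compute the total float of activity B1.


Forward pass: ES(B1) = sum of predecessors on chain B = 0
EF = ES + duration = 0 + 5 = 5
Backward pass: LF(M) = deadline = 27; LS(M) = 27 - 5 = 22
LF(B1) = LS(M) - sum(successors on chain B) = 22 - 16 = 6
LS = LF - duration = 6 - 5 = 1
Total float = LS - ES = 1 - 0 = 1

1


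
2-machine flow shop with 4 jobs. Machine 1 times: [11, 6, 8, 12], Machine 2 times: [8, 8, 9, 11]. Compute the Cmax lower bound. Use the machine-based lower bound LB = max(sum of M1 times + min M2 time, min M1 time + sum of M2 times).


LB1 = sum(M1 times) + min(M2 times) = 37 + 8 = 45
LB2 = min(M1 times) + sum(M2 times) = 6 + 36 = 42
Lower bound = max(LB1, LB2) = max(45, 42) = 45

45


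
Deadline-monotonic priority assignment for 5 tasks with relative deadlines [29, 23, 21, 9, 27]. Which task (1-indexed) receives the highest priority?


Sort tasks by relative deadline (ascending):
  Task 4: deadline = 9
  Task 3: deadline = 21
  Task 2: deadline = 23
  Task 5: deadline = 27
  Task 1: deadline = 29
Priority order (highest first): [4, 3, 2, 5, 1]
Highest priority task = 4

4


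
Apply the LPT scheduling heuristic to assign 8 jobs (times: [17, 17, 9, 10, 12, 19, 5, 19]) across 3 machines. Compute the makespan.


Sort jobs in decreasing order (LPT): [19, 19, 17, 17, 12, 10, 9, 5]
Assign each job to the least loaded machine:
  Machine 1: jobs [19, 12, 5], load = 36
  Machine 2: jobs [19, 10, 9], load = 38
  Machine 3: jobs [17, 17], load = 34
Makespan = max load = 38

38


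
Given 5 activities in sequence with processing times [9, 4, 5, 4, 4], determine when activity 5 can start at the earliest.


Activity 5 starts after activities 1 through 4 complete.
Predecessor durations: [9, 4, 5, 4]
ES = 9 + 4 + 5 + 4 = 22

22


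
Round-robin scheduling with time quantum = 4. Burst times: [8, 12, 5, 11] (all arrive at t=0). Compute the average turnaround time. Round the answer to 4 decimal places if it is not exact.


Time quantum = 4
Execution trace:
  J1 runs 4 units, time = 4
  J2 runs 4 units, time = 8
  J3 runs 4 units, time = 12
  J4 runs 4 units, time = 16
  J1 runs 4 units, time = 20
  J2 runs 4 units, time = 24
  J3 runs 1 units, time = 25
  J4 runs 4 units, time = 29
  J2 runs 4 units, time = 33
  J4 runs 3 units, time = 36
Finish times: [20, 33, 25, 36]
Average turnaround = 114/4 = 28.5

28.5


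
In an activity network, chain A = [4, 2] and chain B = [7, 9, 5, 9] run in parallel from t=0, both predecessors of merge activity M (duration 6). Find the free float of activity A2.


ES(A2) = sum of predecessors on chain A = 4
EF(A2) = ES + duration = 4 + 2 = 6
Successor of A2 is M. ES(M) = max(sum(A), sum(B)) = max(6, 30) = 30
Free float = ES(successor) - EF(current) = 30 - 6 = 24

24


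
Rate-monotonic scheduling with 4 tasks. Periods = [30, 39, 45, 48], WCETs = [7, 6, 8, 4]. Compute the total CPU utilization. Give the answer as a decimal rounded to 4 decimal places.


Compute individual utilizations (exact fractions):
  Task 1: C/T = 7/30 (approx. 0.2333)
  Task 2: C/T = 6/39 = 2/13 (approx. 0.1538)
  Task 3: C/T = 8/45 (approx. 0.1778)
  Task 4: C/T = 4/48 = 1/12 (approx. 0.0833)
Total utilization U = 7/30 + 2/13 + 8/45 + 1/12 = 1517/2340
Rounded to 4 decimal places: U = 0.6483
RM (Liu & Layland) bound for 4 tasks = 0.756828; compare with U = 1517/2340 (approx. 0.648291)
U <= bound, so schedulable by RM sufficient condition.

0.6483


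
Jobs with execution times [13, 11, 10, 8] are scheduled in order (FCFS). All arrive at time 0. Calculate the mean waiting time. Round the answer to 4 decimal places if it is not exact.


FCFS order (as given): [13, 11, 10, 8]
Waiting times:
  Job 1: wait = 0
  Job 2: wait = 13
  Job 3: wait = 24
  Job 4: wait = 34
Sum of waiting times = 71
Average waiting time = 71/4 = 17.75

17.75


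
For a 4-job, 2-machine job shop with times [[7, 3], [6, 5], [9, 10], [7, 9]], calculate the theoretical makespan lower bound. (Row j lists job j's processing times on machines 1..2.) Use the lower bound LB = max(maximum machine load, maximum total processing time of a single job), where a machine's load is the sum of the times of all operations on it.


Machine loads:
  Machine 1: 7 + 6 + 9 + 7 = 29
  Machine 2: 3 + 5 + 10 + 9 = 27
Max machine load = 29
Job totals:
  Job 1: 10
  Job 2: 11
  Job 3: 19
  Job 4: 16
Max job total = 19
Lower bound = max(29, 19) = 29

29


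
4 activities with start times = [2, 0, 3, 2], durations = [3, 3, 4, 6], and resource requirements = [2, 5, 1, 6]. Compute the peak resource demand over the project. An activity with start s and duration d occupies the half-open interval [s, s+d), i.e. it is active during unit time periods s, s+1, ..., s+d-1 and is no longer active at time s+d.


Each activity i is active on [start_i, start_i + duration_i).
Compute total resource usage per time slot:
  t=0: active resources = [5], total = 5
  t=1: active resources = [5], total = 5
  t=2: active resources = [2, 5, 6], total = 13
  t=3: active resources = [2, 1, 6], total = 9
  t=4: active resources = [2, 1, 6], total = 9
  t=5: active resources = [1, 6], total = 7
  t=6: active resources = [1, 6], total = 7
  t=7: active resources = [6], total = 6
Peak resource demand = 13

13


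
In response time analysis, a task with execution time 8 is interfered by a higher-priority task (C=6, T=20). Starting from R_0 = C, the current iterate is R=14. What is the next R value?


R_next = C + ceil(R_prev / T_hp) * C_hp
ceil(14 / 20) = ceil(0.7) = 1
Interference = 1 * 6 = 6
R_next = 8 + 6 = 14
R_next = R_prev, so the iteration has converged (response time = 14).

14


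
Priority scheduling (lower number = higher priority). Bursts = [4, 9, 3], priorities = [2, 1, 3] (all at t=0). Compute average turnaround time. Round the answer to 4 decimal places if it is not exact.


Sort by priority (ascending = highest first):
Order: [(1, 9), (2, 4), (3, 3)]
Completion times:
  Priority 1, burst=9, C=9
  Priority 2, burst=4, C=13
  Priority 3, burst=3, C=16
Average turnaround = 38/3 = 12.6667

12.6667


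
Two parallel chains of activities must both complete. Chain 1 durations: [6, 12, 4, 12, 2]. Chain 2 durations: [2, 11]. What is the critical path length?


Path A total = 6 + 12 + 4 + 12 + 2 = 36
Path B total = 2 + 11 = 13
Critical path = longest path = max(36, 13) = 36

36


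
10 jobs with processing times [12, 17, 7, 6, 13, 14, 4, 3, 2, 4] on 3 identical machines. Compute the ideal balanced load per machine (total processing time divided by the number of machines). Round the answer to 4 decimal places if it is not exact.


Total processing time = 12 + 17 + 7 + 6 + 13 + 14 + 4 + 3 + 2 + 4 = 82
Number of machines = 3
Ideal balanced load = 82 / 3 = 27.3333

27.3333


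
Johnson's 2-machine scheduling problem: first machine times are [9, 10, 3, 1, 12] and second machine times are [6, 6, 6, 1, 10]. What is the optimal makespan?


Apply Johnson's rule:
  Group 1 (a <= b): [(4, 1, 1), (3, 3, 6)]
  Group 2 (a > b): [(5, 12, 10), (1, 9, 6), (2, 10, 6)]
Optimal job order: [4, 3, 5, 1, 2]
Schedule:
  Job 4: M1 done at 1, M2 done at 2
  Job 3: M1 done at 4, M2 done at 10
  Job 5: M1 done at 16, M2 done at 26
  Job 1: M1 done at 25, M2 done at 32
  Job 2: M1 done at 35, M2 done at 41
Makespan = 41

41


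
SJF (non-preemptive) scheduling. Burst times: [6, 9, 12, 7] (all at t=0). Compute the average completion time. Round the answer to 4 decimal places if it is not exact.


SJF order (ascending): [6, 7, 9, 12]
Completion times:
  Job 1: burst=6, C=6
  Job 2: burst=7, C=13
  Job 3: burst=9, C=22
  Job 4: burst=12, C=34
Average completion = 75/4 = 18.75

18.75


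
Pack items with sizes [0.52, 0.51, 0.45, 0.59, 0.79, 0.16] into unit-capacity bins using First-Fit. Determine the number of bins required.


Place items sequentially using First-Fit:
  Item 0.52 -> new Bin 1
  Item 0.51 -> new Bin 2
  Item 0.45 -> Bin 1 (now 0.97)
  Item 0.59 -> new Bin 3
  Item 0.79 -> new Bin 4
  Item 0.16 -> Bin 2 (now 0.67)
Total bins used = 4

4


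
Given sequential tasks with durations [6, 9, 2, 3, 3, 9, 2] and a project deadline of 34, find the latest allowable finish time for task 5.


LF(activity 5) = deadline - sum of successor durations
Successors: activities 6 through 7 with durations [9, 2]
Sum of successor durations = 11
LF = 34 - 11 = 23

23


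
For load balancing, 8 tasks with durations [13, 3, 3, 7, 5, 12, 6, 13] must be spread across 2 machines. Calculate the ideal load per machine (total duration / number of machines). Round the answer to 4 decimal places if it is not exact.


Total processing time = 13 + 3 + 3 + 7 + 5 + 12 + 6 + 13 = 62
Number of machines = 2
Ideal balanced load = 62 / 2 = 31.0

31.0
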